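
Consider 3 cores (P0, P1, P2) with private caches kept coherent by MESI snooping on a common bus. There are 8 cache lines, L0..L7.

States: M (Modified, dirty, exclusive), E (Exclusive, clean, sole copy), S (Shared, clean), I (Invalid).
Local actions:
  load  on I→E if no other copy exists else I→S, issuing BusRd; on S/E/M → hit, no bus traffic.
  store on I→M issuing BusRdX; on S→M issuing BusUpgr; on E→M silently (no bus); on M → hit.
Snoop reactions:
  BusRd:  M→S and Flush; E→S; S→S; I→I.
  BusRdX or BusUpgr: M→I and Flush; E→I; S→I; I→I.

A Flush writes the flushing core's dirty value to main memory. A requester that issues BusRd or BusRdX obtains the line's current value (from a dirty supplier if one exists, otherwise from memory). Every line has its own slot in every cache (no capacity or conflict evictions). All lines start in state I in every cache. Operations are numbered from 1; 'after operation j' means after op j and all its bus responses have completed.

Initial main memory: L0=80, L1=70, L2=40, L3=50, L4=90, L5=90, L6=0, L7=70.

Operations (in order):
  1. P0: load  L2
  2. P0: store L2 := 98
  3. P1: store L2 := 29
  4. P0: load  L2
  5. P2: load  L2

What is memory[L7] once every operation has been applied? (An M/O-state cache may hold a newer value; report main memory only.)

memory[L7] = 70

step 1: P0: load  L2  ⟶  EII  (L2)  txn=BusRd  M[L2]=40
step 2: P0: store L2 := 98  ⟶  MII  (L2)  txn=∅  M[L2]=40
step 3: P1: store L2 := 29  ⟶  IMI  (L2)  txn=BusRdX+Flush  M[L2]=98
step 4: P0: load  L2  ⟶  SSI  (L2)  txn=BusRd+Flush  M[L2]=29
step 5: P2: load  L2  ⟶  SSS  (L2)  txn=BusRd  M[L2]=29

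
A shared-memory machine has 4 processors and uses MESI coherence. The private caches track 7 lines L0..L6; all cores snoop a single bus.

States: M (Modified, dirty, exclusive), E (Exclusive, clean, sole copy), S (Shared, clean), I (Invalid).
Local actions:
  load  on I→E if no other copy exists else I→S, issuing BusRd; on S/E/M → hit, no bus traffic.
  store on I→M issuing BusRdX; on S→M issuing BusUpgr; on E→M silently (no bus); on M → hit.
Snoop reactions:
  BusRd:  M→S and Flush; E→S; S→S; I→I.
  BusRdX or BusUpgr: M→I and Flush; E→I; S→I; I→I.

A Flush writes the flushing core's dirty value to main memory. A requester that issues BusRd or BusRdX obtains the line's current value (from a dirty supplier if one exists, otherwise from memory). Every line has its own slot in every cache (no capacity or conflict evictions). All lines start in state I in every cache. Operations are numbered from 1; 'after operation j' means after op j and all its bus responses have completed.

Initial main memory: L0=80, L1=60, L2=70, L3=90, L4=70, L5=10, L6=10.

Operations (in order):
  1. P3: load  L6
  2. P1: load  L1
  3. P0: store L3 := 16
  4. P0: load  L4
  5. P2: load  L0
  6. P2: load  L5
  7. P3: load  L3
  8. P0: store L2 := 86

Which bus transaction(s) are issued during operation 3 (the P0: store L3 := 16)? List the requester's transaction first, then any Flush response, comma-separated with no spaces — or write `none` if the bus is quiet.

bus = BusRdX

[1] P3: load  L6 | P0:I, P1:I, P2:I, P3:E(10) | bus: BusRd
[2] P1: load  L1 | P0:I, P1:E(60), P2:I, P3:I | bus: BusRd
[3] P0: store L3 := 16 | P0:M(16), P1:I, P2:I, P3:I | bus: BusRdX
[4] P0: load  L4 | P0:E(70), P1:I, P2:I, P3:I | bus: BusRd
[5] P2: load  L0 | P0:I, P1:I, P2:E(80), P3:I | bus: BusRd
[6] P2: load  L5 | P0:I, P1:I, P2:E(10), P3:I | bus: BusRd
[7] P3: load  L3 | P0:S(16), P1:I, P2:I, P3:S(16) | bus: BusRd,Flush
[8] P0: store L2 := 86 | P0:M(86), P1:I, P2:I, P3:I | bus: BusRdX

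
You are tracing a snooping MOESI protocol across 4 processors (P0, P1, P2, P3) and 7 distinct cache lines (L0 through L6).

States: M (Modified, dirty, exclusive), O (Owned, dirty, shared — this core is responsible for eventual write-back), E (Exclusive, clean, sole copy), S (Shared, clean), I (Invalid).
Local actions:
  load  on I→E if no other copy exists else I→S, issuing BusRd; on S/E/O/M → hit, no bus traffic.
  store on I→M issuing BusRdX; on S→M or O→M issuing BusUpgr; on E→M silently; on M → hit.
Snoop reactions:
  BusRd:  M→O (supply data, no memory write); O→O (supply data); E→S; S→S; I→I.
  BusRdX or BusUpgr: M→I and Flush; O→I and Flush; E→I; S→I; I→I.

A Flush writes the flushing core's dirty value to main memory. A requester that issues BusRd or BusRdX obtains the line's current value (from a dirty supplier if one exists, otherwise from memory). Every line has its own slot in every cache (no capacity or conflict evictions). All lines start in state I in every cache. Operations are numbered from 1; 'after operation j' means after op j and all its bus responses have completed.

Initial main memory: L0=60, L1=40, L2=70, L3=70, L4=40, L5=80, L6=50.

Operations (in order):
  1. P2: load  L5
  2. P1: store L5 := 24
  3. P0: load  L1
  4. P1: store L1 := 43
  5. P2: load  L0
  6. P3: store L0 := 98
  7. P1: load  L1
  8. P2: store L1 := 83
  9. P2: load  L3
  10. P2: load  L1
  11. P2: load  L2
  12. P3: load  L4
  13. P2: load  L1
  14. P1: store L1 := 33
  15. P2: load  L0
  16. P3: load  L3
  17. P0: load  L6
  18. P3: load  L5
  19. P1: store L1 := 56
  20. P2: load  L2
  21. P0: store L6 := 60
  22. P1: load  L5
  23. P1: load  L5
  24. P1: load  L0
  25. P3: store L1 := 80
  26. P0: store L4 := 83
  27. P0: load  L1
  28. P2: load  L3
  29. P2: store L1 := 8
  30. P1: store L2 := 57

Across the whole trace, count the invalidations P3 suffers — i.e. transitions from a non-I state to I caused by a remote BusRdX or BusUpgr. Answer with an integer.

  op1 P2: load  L5 → I/I/E/I on L5; bus BusRd; mem=80
  op2 P1: store L5 := 24 → I/M/I/I on L5; bus BusRdX; mem=80
  op3 P0: load  L1 → E/I/I/I on L1; bus BusRd; mem=40
  op4 P1: store L1 := 43 → I/M/I/I on L1; bus BusRdX; mem=40
  op5 P2: load  L0 → I/I/E/I on L0; bus BusRd; mem=60
  op6 P3: store L0 := 98 → I/I/I/M on L0; bus BusRdX; mem=60
  op7 P1: load  L1 → I/M/I/I on L1; bus (none); mem=40
  op8 P2: store L1 := 83 → I/I/M/I on L1; bus BusRdX Flush; mem=43
  op9 P2: load  L3 → I/I/E/I on L3; bus BusRd; mem=70
  op10 P2: load  L1 → I/I/M/I on L1; bus (none); mem=43
  op11 P2: load  L2 → I/I/E/I on L2; bus BusRd; mem=70
  op12 P3: load  L4 → I/I/I/E on L4; bus BusRd; mem=40
  op13 P2: load  L1 → I/I/M/I on L1; bus (none); mem=43
  op14 P1: store L1 := 33 → I/M/I/I on L1; bus BusRdX Flush; mem=83
  op15 P2: load  L0 → I/I/S/O on L0; bus BusRd; mem=60
  op16 P3: load  L3 → I/I/S/S on L3; bus BusRd; mem=70
  op17 P0: load  L6 → E/I/I/I on L6; bus BusRd; mem=50
  op18 P3: load  L5 → I/O/I/S on L5; bus BusRd; mem=80
  op19 P1: store L1 := 56 → I/M/I/I on L1; bus (none); mem=83
  op20 P2: load  L2 → I/I/E/I on L2; bus (none); mem=70
  op21 P0: store L6 := 60 → M/I/I/I on L6; bus (none); mem=50
  op22 P1: load  L5 → I/O/I/S on L5; bus (none); mem=80
  op23 P1: load  L5 → I/O/I/S on L5; bus (none); mem=80
  op24 P1: load  L0 → I/S/S/O on L0; bus BusRd; mem=60
  op25 P3: store L1 := 80 → I/I/I/M on L1; bus BusRdX Flush; mem=56
  op26 P0: store L4 := 83 → M/I/I/I on L4; bus BusRdX; mem=40
  op27 P0: load  L1 → S/I/I/O on L1; bus BusRd; mem=56
  op28 P2: load  L3 → I/I/S/S on L3; bus (none); mem=70
  op29 P2: store L1 := 8 → I/I/M/I on L1; bus BusRdX Flush; mem=80
  op30 P1: store L2 := 57 → I/M/I/I on L2; bus BusRdX; mem=70

invalidations = 2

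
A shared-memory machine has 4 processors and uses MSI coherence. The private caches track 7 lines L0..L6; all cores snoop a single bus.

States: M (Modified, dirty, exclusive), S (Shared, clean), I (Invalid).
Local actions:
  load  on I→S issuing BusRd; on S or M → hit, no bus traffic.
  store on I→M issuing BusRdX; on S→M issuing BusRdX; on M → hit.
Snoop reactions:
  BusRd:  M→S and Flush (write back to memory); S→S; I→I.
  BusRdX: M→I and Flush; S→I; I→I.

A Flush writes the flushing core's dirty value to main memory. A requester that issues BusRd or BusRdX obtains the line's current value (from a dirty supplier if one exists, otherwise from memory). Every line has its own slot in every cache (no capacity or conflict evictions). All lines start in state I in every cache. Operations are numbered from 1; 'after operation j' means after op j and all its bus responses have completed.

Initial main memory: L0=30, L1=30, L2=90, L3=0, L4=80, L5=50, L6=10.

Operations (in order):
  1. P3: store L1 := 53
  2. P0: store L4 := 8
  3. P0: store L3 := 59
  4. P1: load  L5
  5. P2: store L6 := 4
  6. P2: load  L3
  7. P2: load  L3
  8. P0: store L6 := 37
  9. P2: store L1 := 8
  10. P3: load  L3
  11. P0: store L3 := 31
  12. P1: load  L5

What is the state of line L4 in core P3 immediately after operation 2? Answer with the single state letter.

state = I

step 1: P3: store L1 := 53  ⟶  IIIM  (L1)  txn=BusRdX  M[L1]=30
step 2: P0: store L4 := 8  ⟶  MIII  (L4)  txn=BusRdX  M[L4]=80
step 3: P0: store L3 := 59  ⟶  MIII  (L3)  txn=BusRdX  M[L3]=0
step 4: P1: load  L5  ⟶  ISII  (L5)  txn=BusRd  M[L5]=50
step 5: P2: store L6 := 4  ⟶  IIMI  (L6)  txn=BusRdX  M[L6]=10
step 6: P2: load  L3  ⟶  SISI  (L3)  txn=BusRd+Flush  M[L3]=59
step 7: P2: load  L3  ⟶  SISI  (L3)  txn=∅  M[L3]=59
step 8: P0: store L6 := 37  ⟶  MIII  (L6)  txn=BusRdX+Flush  M[L6]=4
step 9: P2: store L1 := 8  ⟶  IIMI  (L1)  txn=BusRdX+Flush  M[L1]=53
step 10: P3: load  L3  ⟶  SISS  (L3)  txn=BusRd  M[L3]=59
step 11: P0: store L3 := 31  ⟶  MIII  (L3)  txn=BusRdX  M[L3]=59
step 12: P1: load  L5  ⟶  ISII  (L5)  txn=∅  M[L5]=50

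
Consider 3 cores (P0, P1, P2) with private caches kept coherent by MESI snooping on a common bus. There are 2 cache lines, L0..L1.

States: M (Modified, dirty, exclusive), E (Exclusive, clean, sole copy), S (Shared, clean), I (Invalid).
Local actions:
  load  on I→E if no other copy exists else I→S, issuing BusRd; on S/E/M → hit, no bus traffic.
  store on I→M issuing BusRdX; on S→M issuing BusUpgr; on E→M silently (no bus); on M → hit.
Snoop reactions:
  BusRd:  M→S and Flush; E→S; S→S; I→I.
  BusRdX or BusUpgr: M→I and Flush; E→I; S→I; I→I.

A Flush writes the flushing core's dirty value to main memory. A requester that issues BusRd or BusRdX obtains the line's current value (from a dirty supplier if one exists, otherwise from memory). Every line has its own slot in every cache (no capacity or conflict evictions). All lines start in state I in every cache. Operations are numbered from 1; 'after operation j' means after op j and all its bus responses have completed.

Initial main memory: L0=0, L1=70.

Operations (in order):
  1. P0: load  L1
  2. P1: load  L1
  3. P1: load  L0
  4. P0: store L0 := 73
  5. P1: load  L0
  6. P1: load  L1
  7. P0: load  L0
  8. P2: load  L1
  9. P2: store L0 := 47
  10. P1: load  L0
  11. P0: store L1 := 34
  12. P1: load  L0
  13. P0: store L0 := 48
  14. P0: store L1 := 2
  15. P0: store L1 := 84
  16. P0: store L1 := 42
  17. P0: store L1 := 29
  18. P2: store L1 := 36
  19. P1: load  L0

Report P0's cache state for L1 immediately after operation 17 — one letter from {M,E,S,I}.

step 1: P0: load  L1  ⟶  EII  (L1)  txn=BusRd  M[L1]=70
step 2: P1: load  L1  ⟶  SSI  (L1)  txn=BusRd  M[L1]=70
step 3: P1: load  L0  ⟶  IEI  (L0)  txn=BusRd  M[L0]=0
step 4: P0: store L0 := 73  ⟶  MII  (L0)  txn=BusRdX  M[L0]=0
step 5: P1: load  L0  ⟶  SSI  (L0)  txn=BusRd+Flush  M[L0]=73
step 6: P1: load  L1  ⟶  SSI  (L1)  txn=∅  M[L1]=70
step 7: P0: load  L0  ⟶  SSI  (L0)  txn=∅  M[L0]=73
step 8: P2: load  L1  ⟶  SSS  (L1)  txn=BusRd  M[L1]=70
step 9: P2: store L0 := 47  ⟶  IIM  (L0)  txn=BusRdX  M[L0]=73
step 10: P1: load  L0  ⟶  ISS  (L0)  txn=BusRd+Flush  M[L0]=47
step 11: P0: store L1 := 34  ⟶  MII  (L1)  txn=BusUpgr  M[L1]=70
step 12: P1: load  L0  ⟶  ISS  (L0)  txn=∅  M[L0]=47
step 13: P0: store L0 := 48  ⟶  MII  (L0)  txn=BusRdX  M[L0]=47
step 14: P0: store L1 := 2  ⟶  MII  (L1)  txn=∅  M[L1]=70
step 15: P0: store L1 := 84  ⟶  MII  (L1)  txn=∅  M[L1]=70
step 16: P0: store L1 := 42  ⟶  MII  (L1)  txn=∅  M[L1]=70
step 17: P0: store L1 := 29  ⟶  MII  (L1)  txn=∅  M[L1]=70
step 18: P2: store L1 := 36  ⟶  IIM  (L1)  txn=BusRdX+Flush  M[L1]=29
step 19: P1: load  L0  ⟶  SSI  (L0)  txn=BusRd+Flush  M[L0]=48

state = M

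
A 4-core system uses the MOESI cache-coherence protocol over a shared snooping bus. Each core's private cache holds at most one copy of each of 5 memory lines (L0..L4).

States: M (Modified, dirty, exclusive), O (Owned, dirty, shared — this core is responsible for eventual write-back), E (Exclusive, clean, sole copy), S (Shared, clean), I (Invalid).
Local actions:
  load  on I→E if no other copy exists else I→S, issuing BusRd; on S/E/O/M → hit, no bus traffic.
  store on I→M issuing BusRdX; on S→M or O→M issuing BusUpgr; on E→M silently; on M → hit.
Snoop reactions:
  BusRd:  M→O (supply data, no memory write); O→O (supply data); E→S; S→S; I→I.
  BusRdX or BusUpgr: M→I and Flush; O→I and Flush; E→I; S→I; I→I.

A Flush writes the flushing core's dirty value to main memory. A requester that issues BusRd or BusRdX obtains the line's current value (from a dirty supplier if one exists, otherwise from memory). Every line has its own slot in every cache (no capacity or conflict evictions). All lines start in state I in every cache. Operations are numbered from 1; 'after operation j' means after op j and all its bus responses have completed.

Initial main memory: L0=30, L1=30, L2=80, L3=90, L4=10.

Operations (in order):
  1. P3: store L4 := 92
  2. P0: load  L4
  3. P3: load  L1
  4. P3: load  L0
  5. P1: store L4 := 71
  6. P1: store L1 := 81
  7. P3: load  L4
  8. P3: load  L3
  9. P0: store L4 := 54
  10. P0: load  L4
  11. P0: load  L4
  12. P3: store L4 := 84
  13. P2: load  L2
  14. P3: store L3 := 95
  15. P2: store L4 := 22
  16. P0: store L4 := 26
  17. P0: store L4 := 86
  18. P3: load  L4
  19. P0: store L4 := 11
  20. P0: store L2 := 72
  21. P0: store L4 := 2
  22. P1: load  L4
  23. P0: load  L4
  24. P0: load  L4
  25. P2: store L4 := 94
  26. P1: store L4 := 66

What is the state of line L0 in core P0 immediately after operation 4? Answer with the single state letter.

state = I

  op1 P3: store L4 := 92 → I/I/I/M on L4; bus BusRdX; mem=10
  op2 P0: load  L4 → S/I/I/O on L4; bus BusRd; mem=10
  op3 P3: load  L1 → I/I/I/E on L1; bus BusRd; mem=30
  op4 P3: load  L0 → I/I/I/E on L0; bus BusRd; mem=30
  op5 P1: store L4 := 71 → I/M/I/I on L4; bus BusRdX Flush; mem=92
  op6 P1: store L1 := 81 → I/M/I/I on L1; bus BusRdX; mem=30
  op7 P3: load  L4 → I/O/I/S on L4; bus BusRd; mem=92
  op8 P3: load  L3 → I/I/I/E on L3; bus BusRd; mem=90
  op9 P0: store L4 := 54 → M/I/I/I on L4; bus BusRdX Flush; mem=71
  op10 P0: load  L4 → M/I/I/I on L4; bus (none); mem=71
  op11 P0: load  L4 → M/I/I/I on L4; bus (none); mem=71
  op12 P3: store L4 := 84 → I/I/I/M on L4; bus BusRdX Flush; mem=54
  op13 P2: load  L2 → I/I/E/I on L2; bus BusRd; mem=80
  op14 P3: store L3 := 95 → I/I/I/M on L3; bus (none); mem=90
  op15 P2: store L4 := 22 → I/I/M/I on L4; bus BusRdX Flush; mem=84
  op16 P0: store L4 := 26 → M/I/I/I on L4; bus BusRdX Flush; mem=22
  op17 P0: store L4 := 86 → M/I/I/I on L4; bus (none); mem=22
  op18 P3: load  L4 → O/I/I/S on L4; bus BusRd; mem=22
  op19 P0: store L4 := 11 → M/I/I/I on L4; bus BusUpgr; mem=22
  op20 P0: store L2 := 72 → M/I/I/I on L2; bus BusRdX; mem=80
  op21 P0: store L4 := 2 → M/I/I/I on L4; bus (none); mem=22
  op22 P1: load  L4 → O/S/I/I on L4; bus BusRd; mem=22
  op23 P0: load  L4 → O/S/I/I on L4; bus (none); mem=22
  op24 P0: load  L4 → O/S/I/I on L4; bus (none); mem=22
  op25 P2: store L4 := 94 → I/I/M/I on L4; bus BusRdX Flush; mem=2
  op26 P1: store L4 := 66 → I/M/I/I on L4; bus BusRdX Flush; mem=94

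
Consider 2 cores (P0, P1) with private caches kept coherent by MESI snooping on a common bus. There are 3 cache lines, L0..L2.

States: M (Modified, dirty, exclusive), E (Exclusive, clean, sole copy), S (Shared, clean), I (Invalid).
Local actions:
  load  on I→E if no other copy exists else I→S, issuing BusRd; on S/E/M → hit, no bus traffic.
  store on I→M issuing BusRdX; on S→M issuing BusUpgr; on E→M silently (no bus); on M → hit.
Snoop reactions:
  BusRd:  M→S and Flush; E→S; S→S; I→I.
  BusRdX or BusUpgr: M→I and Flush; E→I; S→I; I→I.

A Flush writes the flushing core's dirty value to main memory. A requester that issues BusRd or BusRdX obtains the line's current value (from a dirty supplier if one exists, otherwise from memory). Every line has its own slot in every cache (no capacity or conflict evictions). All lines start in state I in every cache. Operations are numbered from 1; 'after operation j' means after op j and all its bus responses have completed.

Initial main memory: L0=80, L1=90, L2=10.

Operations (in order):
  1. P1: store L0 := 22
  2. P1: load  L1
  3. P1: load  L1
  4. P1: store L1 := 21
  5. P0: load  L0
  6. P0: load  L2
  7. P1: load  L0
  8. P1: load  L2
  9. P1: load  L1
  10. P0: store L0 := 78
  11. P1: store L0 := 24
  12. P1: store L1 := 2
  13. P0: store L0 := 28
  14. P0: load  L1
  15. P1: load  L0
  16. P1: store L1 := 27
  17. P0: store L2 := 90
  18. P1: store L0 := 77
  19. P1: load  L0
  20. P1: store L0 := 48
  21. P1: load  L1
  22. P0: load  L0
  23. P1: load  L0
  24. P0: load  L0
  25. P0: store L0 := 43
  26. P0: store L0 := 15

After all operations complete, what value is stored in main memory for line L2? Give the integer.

  op1 P1: store L0 := 22 → I/M on L0; bus BusRdX; mem=80
  op2 P1: load  L1 → I/E on L1; bus BusRd; mem=90
  op3 P1: load  L1 → I/E on L1; bus (none); mem=90
  op4 P1: store L1 := 21 → I/M on L1; bus (none); mem=90
  op5 P0: load  L0 → S/S on L0; bus BusRd Flush; mem=22
  op6 P0: load  L2 → E/I on L2; bus BusRd; mem=10
  op7 P1: load  L0 → S/S on L0; bus (none); mem=22
  op8 P1: load  L2 → S/S on L2; bus BusRd; mem=10
  op9 P1: load  L1 → I/M on L1; bus (none); mem=90
  op10 P0: store L0 := 78 → M/I on L0; bus BusUpgr; mem=22
  op11 P1: store L0 := 24 → I/M on L0; bus BusRdX Flush; mem=78
  op12 P1: store L1 := 2 → I/M on L1; bus (none); mem=90
  op13 P0: store L0 := 28 → M/I on L0; bus BusRdX Flush; mem=24
  op14 P0: load  L1 → S/S on L1; bus BusRd Flush; mem=2
  op15 P1: load  L0 → S/S on L0; bus BusRd Flush; mem=28
  op16 P1: store L1 := 27 → I/M on L1; bus BusUpgr; mem=2
  op17 P0: store L2 := 90 → M/I on L2; bus BusUpgr; mem=10
  op18 P1: store L0 := 77 → I/M on L0; bus BusUpgr; mem=28
  op19 P1: load  L0 → I/M on L0; bus (none); mem=28
  op20 P1: store L0 := 48 → I/M on L0; bus (none); mem=28
  op21 P1: load  L1 → I/M on L1; bus (none); mem=2
  op22 P0: load  L0 → S/S on L0; bus BusRd Flush; mem=48
  op23 P1: load  L0 → S/S on L0; bus (none); mem=48
  op24 P0: load  L0 → S/S on L0; bus (none); mem=48
  op25 P0: store L0 := 43 → M/I on L0; bus BusUpgr; mem=48
  op26 P0: store L0 := 15 → M/I on L0; bus (none); mem=48

memory[L2] = 10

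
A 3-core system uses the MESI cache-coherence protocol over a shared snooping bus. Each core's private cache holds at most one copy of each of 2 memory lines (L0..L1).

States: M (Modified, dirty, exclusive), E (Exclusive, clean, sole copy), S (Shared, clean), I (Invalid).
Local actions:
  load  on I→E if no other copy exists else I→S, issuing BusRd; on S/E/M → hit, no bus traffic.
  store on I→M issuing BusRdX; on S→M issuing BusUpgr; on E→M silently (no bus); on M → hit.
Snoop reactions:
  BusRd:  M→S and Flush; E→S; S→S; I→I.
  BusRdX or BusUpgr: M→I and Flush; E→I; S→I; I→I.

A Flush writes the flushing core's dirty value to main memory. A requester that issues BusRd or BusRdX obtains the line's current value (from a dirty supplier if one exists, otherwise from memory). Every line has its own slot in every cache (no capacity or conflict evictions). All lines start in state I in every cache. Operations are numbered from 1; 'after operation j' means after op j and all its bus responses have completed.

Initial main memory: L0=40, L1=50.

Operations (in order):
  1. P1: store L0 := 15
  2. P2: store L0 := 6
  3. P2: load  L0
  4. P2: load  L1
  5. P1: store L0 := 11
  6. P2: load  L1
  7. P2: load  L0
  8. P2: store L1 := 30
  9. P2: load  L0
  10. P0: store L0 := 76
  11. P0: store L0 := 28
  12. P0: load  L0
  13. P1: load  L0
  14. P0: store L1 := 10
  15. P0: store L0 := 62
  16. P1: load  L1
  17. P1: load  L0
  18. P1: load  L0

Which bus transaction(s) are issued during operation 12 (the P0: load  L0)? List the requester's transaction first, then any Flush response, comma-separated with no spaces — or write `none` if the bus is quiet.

[1] P1: store L0 := 15 | P0:I, P1:M(15), P2:I | bus: BusRdX
[2] P2: store L0 := 6 | P0:I, P1:I, P2:M(6) | bus: BusRdX,Flush
[3] P2: load  L0 | P0:I, P1:I, P2:M(6) | bus: none
[4] P2: load  L1 | P0:I, P1:I, P2:E(50) | bus: BusRd
[5] P1: store L0 := 11 | P0:I, P1:M(11), P2:I | bus: BusRdX,Flush
[6] P2: load  L1 | P0:I, P1:I, P2:E(50) | bus: none
[7] P2: load  L0 | P0:I, P1:S(11), P2:S(11) | bus: BusRd,Flush
[8] P2: store L1 := 30 | P0:I, P1:I, P2:M(30) | bus: none
[9] P2: load  L0 | P0:I, P1:S(11), P2:S(11) | bus: none
[10] P0: store L0 := 76 | P0:M(76), P1:I, P2:I | bus: BusRdX
[11] P0: store L0 := 28 | P0:M(28), P1:I, P2:I | bus: none
[12] P0: load  L0 | P0:M(28), P1:I, P2:I | bus: none
[13] P1: load  L0 | P0:S(28), P1:S(28), P2:I | bus: BusRd,Flush
[14] P0: store L1 := 10 | P0:M(10), P1:I, P2:I | bus: BusRdX,Flush
[15] P0: store L0 := 62 | P0:M(62), P1:I, P2:I | bus: BusUpgr
[16] P1: load  L1 | P0:S(10), P1:S(10), P2:I | bus: BusRd,Flush
[17] P1: load  L0 | P0:S(62), P1:S(62), P2:I | bus: BusRd,Flush
[18] P1: load  L0 | P0:S(62), P1:S(62), P2:I | bus: none

bus = none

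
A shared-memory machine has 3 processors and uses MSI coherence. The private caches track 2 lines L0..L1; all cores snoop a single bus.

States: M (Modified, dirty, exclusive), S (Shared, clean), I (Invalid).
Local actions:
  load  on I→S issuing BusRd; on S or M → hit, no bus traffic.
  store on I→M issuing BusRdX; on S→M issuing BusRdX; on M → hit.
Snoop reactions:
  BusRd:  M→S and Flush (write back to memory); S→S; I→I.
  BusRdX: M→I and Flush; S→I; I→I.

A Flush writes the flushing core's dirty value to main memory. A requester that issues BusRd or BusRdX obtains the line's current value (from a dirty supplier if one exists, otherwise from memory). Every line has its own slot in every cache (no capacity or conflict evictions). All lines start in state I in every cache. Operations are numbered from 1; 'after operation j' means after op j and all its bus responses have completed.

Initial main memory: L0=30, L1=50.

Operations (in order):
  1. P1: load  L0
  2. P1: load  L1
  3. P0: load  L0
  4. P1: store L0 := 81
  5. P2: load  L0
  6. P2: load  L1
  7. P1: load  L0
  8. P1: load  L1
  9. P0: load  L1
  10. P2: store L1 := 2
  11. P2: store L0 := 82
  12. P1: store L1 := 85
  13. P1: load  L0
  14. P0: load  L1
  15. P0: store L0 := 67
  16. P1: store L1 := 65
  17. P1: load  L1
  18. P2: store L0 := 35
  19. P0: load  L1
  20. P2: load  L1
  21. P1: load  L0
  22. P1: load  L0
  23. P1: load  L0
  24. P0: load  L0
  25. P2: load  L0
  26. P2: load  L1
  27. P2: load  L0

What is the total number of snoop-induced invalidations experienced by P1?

1. P1: load  L0  bus=[BusRd]  L0: P0=I P1=S P2=I  mem[L0]=30
2. P1: load  L1  bus=[BusRd]  L1: P0=I P1=S P2=I  mem[L1]=50
3. P0: load  L0  bus=[BusRd]  L0: P0=S P1=S P2=I  mem[L0]=30
4. P1: store L0 := 81  bus=[BusRdX]  L0: P0=I P1=M P2=I  mem[L0]=30
5. P2: load  L0  bus=[BusRd,Flush]  L0: P0=I P1=S P2=S  mem[L0]=81
6. P2: load  L1  bus=[BusRd]  L1: P0=I P1=S P2=S  mem[L1]=50
7. P1: load  L0  bus=[-]  L0: P0=I P1=S P2=S  mem[L0]=81
8. P1: load  L1  bus=[-]  L1: P0=I P1=S P2=S  mem[L1]=50
9. P0: load  L1  bus=[BusRd]  L1: P0=S P1=S P2=S  mem[L1]=50
10. P2: store L1 := 2  bus=[BusRdX]  L1: P0=I P1=I P2=M  mem[L1]=50
11. P2: store L0 := 82  bus=[BusRdX]  L0: P0=I P1=I P2=M  mem[L0]=81
12. P1: store L1 := 85  bus=[BusRdX,Flush]  L1: P0=I P1=M P2=I  mem[L1]=2
13. P1: load  L0  bus=[BusRd,Flush]  L0: P0=I P1=S P2=S  mem[L0]=82
14. P0: load  L1  bus=[BusRd,Flush]  L1: P0=S P1=S P2=I  mem[L1]=85
15. P0: store L0 := 67  bus=[BusRdX]  L0: P0=M P1=I P2=I  mem[L0]=82
16. P1: store L1 := 65  bus=[BusRdX]  L1: P0=I P1=M P2=I  mem[L1]=85
17. P1: load  L1  bus=[-]  L1: P0=I P1=M P2=I  mem[L1]=85
18. P2: store L0 := 35  bus=[BusRdX,Flush]  L0: P0=I P1=I P2=M  mem[L0]=67
19. P0: load  L1  bus=[BusRd,Flush]  L1: P0=S P1=S P2=I  mem[L1]=65
20. P2: load  L1  bus=[BusRd]  L1: P0=S P1=S P2=S  mem[L1]=65
21. P1: load  L0  bus=[BusRd,Flush]  L0: P0=I P1=S P2=S  mem[L0]=35
22. P1: load  L0  bus=[-]  L0: P0=I P1=S P2=S  mem[L0]=35
23. P1: load  L0  bus=[-]  L0: P0=I P1=S P2=S  mem[L0]=35
24. P0: load  L0  bus=[BusRd]  L0: P0=S P1=S P2=S  mem[L0]=35
25. P2: load  L0  bus=[-]  L0: P0=S P1=S P2=S  mem[L0]=35
26. P2: load  L1  bus=[-]  L1: P0=S P1=S P2=S  mem[L1]=65
27. P2: load  L0  bus=[-]  L0: P0=S P1=S P2=S  mem[L0]=35

invalidations = 3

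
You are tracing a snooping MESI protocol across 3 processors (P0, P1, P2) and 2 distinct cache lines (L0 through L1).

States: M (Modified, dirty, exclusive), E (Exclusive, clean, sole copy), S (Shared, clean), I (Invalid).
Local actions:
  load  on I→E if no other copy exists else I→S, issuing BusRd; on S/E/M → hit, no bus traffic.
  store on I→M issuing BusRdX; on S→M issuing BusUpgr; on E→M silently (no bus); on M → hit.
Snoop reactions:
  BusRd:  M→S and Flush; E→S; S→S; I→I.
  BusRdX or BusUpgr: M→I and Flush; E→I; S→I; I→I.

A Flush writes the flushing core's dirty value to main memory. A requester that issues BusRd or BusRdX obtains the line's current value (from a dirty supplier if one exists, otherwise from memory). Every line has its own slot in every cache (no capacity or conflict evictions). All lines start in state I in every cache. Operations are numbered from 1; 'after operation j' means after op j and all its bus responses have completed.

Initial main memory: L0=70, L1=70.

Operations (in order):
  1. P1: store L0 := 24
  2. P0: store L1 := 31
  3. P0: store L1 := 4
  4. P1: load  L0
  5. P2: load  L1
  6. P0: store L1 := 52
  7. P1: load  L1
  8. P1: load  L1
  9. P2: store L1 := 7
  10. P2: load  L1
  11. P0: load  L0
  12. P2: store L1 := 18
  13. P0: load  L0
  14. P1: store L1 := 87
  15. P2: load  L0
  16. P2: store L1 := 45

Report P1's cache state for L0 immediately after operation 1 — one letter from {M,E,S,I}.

[1] P1: store L0 := 24 | P0:I, P1:M(24), P2:I | bus: BusRdX
[2] P0: store L1 := 31 | P0:M(31), P1:I, P2:I | bus: BusRdX
[3] P0: store L1 := 4 | P0:M(4), P1:I, P2:I | bus: none
[4] P1: load  L0 | P0:I, P1:M(24), P2:I | bus: none
[5] P2: load  L1 | P0:S(4), P1:I, P2:S(4) | bus: BusRd,Flush
[6] P0: store L1 := 52 | P0:M(52), P1:I, P2:I | bus: BusUpgr
[7] P1: load  L1 | P0:S(52), P1:S(52), P2:I | bus: BusRd,Flush
[8] P1: load  L1 | P0:S(52), P1:S(52), P2:I | bus: none
[9] P2: store L1 := 7 | P0:I, P1:I, P2:M(7) | bus: BusRdX
[10] P2: load  L1 | P0:I, P1:I, P2:M(7) | bus: none
[11] P0: load  L0 | P0:S(24), P1:S(24), P2:I | bus: BusRd,Flush
[12] P2: store L1 := 18 | P0:I, P1:I, P2:M(18) | bus: none
[13] P0: load  L0 | P0:S(24), P1:S(24), P2:I | bus: none
[14] P1: store L1 := 87 | P0:I, P1:M(87), P2:I | bus: BusRdX,Flush
[15] P2: load  L0 | P0:S(24), P1:S(24), P2:S(24) | bus: BusRd
[16] P2: store L1 := 45 | P0:I, P1:I, P2:M(45) | bus: BusRdX,Flush

state = M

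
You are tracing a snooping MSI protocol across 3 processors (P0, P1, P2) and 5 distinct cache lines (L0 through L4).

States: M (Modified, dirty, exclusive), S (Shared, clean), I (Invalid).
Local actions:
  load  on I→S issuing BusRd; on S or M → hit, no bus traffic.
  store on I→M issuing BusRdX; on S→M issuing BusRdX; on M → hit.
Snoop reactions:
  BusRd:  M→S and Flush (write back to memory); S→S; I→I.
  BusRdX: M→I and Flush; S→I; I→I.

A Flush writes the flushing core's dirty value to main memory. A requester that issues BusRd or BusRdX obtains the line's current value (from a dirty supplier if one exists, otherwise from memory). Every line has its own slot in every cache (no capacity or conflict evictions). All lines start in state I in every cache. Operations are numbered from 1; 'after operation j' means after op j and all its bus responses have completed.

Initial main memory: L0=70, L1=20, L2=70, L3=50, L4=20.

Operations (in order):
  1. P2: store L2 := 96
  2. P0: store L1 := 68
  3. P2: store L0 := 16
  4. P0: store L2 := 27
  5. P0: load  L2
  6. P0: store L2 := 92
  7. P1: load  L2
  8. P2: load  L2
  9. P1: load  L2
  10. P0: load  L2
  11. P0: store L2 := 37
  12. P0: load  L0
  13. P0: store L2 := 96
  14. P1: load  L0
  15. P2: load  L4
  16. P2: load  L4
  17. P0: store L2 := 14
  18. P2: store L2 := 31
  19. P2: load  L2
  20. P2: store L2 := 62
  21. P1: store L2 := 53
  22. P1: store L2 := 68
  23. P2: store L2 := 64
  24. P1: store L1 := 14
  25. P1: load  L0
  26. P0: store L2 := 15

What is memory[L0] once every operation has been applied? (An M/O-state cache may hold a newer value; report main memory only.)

memory[L0] = 16

step 1: P2: store L2 := 96  ⟶  IIM  (L2)  txn=BusRdX  M[L2]=70
step 2: P0: store L1 := 68  ⟶  MII  (L1)  txn=BusRdX  M[L1]=20
step 3: P2: store L0 := 16  ⟶  IIM  (L0)  txn=BusRdX  M[L0]=70
step 4: P0: store L2 := 27  ⟶  MII  (L2)  txn=BusRdX+Flush  M[L2]=96
step 5: P0: load  L2  ⟶  MII  (L2)  txn=∅  M[L2]=96
step 6: P0: store L2 := 92  ⟶  MII  (L2)  txn=∅  M[L2]=96
step 7: P1: load  L2  ⟶  SSI  (L2)  txn=BusRd+Flush  M[L2]=92
step 8: P2: load  L2  ⟶  SSS  (L2)  txn=BusRd  M[L2]=92
step 9: P1: load  L2  ⟶  SSS  (L2)  txn=∅  M[L2]=92
step 10: P0: load  L2  ⟶  SSS  (L2)  txn=∅  M[L2]=92
step 11: P0: store L2 := 37  ⟶  MII  (L2)  txn=BusRdX  M[L2]=92
step 12: P0: load  L0  ⟶  SIS  (L0)  txn=BusRd+Flush  M[L0]=16
step 13: P0: store L2 := 96  ⟶  MII  (L2)  txn=∅  M[L2]=92
step 14: P1: load  L0  ⟶  SSS  (L0)  txn=BusRd  M[L0]=16
step 15: P2: load  L4  ⟶  IIS  (L4)  txn=BusRd  M[L4]=20
step 16: P2: load  L4  ⟶  IIS  (L4)  txn=∅  M[L4]=20
step 17: P0: store L2 := 14  ⟶  MII  (L2)  txn=∅  M[L2]=92
step 18: P2: store L2 := 31  ⟶  IIM  (L2)  txn=BusRdX+Flush  M[L2]=14
step 19: P2: load  L2  ⟶  IIM  (L2)  txn=∅  M[L2]=14
step 20: P2: store L2 := 62  ⟶  IIM  (L2)  txn=∅  M[L2]=14
step 21: P1: store L2 := 53  ⟶  IMI  (L2)  txn=BusRdX+Flush  M[L2]=62
step 22: P1: store L2 := 68  ⟶  IMI  (L2)  txn=∅  M[L2]=62
step 23: P2: store L2 := 64  ⟶  IIM  (L2)  txn=BusRdX+Flush  M[L2]=68
step 24: P1: store L1 := 14  ⟶  IMI  (L1)  txn=BusRdX+Flush  M[L1]=68
step 25: P1: load  L0  ⟶  SSS  (L0)  txn=∅  M[L0]=16
step 26: P0: store L2 := 15  ⟶  MII  (L2)  txn=BusRdX+Flush  M[L2]=64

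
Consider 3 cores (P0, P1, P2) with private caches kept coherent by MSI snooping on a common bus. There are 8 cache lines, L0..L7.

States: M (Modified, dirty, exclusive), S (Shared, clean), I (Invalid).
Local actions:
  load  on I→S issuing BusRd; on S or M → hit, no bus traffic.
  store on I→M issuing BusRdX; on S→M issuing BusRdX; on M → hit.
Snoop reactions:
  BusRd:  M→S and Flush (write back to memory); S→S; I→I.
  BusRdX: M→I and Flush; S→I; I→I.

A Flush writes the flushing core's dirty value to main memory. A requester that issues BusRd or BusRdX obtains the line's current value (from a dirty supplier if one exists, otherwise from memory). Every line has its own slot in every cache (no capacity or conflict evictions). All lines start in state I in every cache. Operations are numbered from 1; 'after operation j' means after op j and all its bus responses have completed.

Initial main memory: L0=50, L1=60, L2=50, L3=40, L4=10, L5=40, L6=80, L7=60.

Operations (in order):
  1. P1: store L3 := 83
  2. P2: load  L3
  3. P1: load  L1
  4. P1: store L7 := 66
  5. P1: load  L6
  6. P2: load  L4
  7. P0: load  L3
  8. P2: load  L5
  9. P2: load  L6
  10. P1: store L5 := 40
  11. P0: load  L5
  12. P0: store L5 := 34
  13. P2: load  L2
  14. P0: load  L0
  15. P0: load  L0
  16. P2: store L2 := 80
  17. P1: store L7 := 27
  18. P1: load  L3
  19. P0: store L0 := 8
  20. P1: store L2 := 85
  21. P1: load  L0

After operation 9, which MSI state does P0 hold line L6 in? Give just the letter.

[1] P1: store L3 := 83 | P0:I, P1:M(83), P2:I | bus: BusRdX
[2] P2: load  L3 | P0:I, P1:S(83), P2:S(83) | bus: BusRd,Flush
[3] P1: load  L1 | P0:I, P1:S(60), P2:I | bus: BusRd
[4] P1: store L7 := 66 | P0:I, P1:M(66), P2:I | bus: BusRdX
[5] P1: load  L6 | P0:I, P1:S(80), P2:I | bus: BusRd
[6] P2: load  L4 | P0:I, P1:I, P2:S(10) | bus: BusRd
[7] P0: load  L3 | P0:S(83), P1:S(83), P2:S(83) | bus: BusRd
[8] P2: load  L5 | P0:I, P1:I, P2:S(40) | bus: BusRd
[9] P2: load  L6 | P0:I, P1:S(80), P2:S(80) | bus: BusRd
[10] P1: store L5 := 40 | P0:I, P1:M(40), P2:I | bus: BusRdX
[11] P0: load  L5 | P0:S(40), P1:S(40), P2:I | bus: BusRd,Flush
[12] P0: store L5 := 34 | P0:M(34), P1:I, P2:I | bus: BusRdX
[13] P2: load  L2 | P0:I, P1:I, P2:S(50) | bus: BusRd
[14] P0: load  L0 | P0:S(50), P1:I, P2:I | bus: BusRd
[15] P0: load  L0 | P0:S(50), P1:I, P2:I | bus: none
[16] P2: store L2 := 80 | P0:I, P1:I, P2:M(80) | bus: BusRdX
[17] P1: store L7 := 27 | P0:I, P1:M(27), P2:I | bus: none
[18] P1: load  L3 | P0:S(83), P1:S(83), P2:S(83) | bus: none
[19] P0: store L0 := 8 | P0:M(8), P1:I, P2:I | bus: BusRdX
[20] P1: store L2 := 85 | P0:I, P1:M(85), P2:I | bus: BusRdX,Flush
[21] P1: load  L0 | P0:S(8), P1:S(8), P2:I | bus: BusRd,Flush

state = I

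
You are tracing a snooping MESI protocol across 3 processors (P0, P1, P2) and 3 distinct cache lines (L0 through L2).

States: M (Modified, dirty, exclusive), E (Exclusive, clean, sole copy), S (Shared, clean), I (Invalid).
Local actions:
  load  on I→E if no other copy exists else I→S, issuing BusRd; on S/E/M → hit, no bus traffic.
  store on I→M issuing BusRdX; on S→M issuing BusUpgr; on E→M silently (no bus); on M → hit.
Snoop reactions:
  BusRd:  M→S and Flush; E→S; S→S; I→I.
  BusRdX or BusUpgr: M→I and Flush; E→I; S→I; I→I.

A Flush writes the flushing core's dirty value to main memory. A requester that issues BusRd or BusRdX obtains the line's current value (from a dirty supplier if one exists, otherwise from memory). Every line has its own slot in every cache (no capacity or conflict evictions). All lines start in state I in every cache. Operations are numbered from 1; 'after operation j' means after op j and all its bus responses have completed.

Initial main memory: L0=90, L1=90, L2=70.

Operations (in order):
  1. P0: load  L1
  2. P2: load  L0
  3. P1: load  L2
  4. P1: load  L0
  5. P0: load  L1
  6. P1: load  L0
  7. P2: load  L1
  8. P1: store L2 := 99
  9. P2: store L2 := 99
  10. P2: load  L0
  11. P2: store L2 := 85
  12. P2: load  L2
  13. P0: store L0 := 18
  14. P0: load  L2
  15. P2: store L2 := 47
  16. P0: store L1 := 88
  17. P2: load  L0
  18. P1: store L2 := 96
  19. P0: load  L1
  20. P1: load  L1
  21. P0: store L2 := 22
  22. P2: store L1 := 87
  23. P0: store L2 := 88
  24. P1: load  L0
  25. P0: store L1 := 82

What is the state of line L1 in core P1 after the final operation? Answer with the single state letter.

state = I

[1] P0: load  L1 | P0:E(90), P1:I, P2:I | bus: BusRd
[2] P2: load  L0 | P0:I, P1:I, P2:E(90) | bus: BusRd
[3] P1: load  L2 | P0:I, P1:E(70), P2:I | bus: BusRd
[4] P1: load  L0 | P0:I, P1:S(90), P2:S(90) | bus: BusRd
[5] P0: load  L1 | P0:E(90), P1:I, P2:I | bus: none
[6] P1: load  L0 | P0:I, P1:S(90), P2:S(90) | bus: none
[7] P2: load  L1 | P0:S(90), P1:I, P2:S(90) | bus: BusRd
[8] P1: store L2 := 99 | P0:I, P1:M(99), P2:I | bus: none
[9] P2: store L2 := 99 | P0:I, P1:I, P2:M(99) | bus: BusRdX,Flush
[10] P2: load  L0 | P0:I, P1:S(90), P2:S(90) | bus: none
[11] P2: store L2 := 85 | P0:I, P1:I, P2:M(85) | bus: none
[12] P2: load  L2 | P0:I, P1:I, P2:M(85) | bus: none
[13] P0: store L0 := 18 | P0:M(18), P1:I, P2:I | bus: BusRdX
[14] P0: load  L2 | P0:S(85), P1:I, P2:S(85) | bus: BusRd,Flush
[15] P2: store L2 := 47 | P0:I, P1:I, P2:M(47) | bus: BusUpgr
[16] P0: store L1 := 88 | P0:M(88), P1:I, P2:I | bus: BusUpgr
[17] P2: load  L0 | P0:S(18), P1:I, P2:S(18) | bus: BusRd,Flush
[18] P1: store L2 := 96 | P0:I, P1:M(96), P2:I | bus: BusRdX,Flush
[19] P0: load  L1 | P0:M(88), P1:I, P2:I | bus: none
[20] P1: load  L1 | P0:S(88), P1:S(88), P2:I | bus: BusRd,Flush
[21] P0: store L2 := 22 | P0:M(22), P1:I, P2:I | bus: BusRdX,Flush
[22] P2: store L1 := 87 | P0:I, P1:I, P2:M(87) | bus: BusRdX
[23] P0: store L2 := 88 | P0:M(88), P1:I, P2:I | bus: none
[24] P1: load  L0 | P0:S(18), P1:S(18), P2:S(18) | bus: BusRd
[25] P0: store L1 := 82 | P0:M(82), P1:I, P2:I | bus: BusRdX,Flush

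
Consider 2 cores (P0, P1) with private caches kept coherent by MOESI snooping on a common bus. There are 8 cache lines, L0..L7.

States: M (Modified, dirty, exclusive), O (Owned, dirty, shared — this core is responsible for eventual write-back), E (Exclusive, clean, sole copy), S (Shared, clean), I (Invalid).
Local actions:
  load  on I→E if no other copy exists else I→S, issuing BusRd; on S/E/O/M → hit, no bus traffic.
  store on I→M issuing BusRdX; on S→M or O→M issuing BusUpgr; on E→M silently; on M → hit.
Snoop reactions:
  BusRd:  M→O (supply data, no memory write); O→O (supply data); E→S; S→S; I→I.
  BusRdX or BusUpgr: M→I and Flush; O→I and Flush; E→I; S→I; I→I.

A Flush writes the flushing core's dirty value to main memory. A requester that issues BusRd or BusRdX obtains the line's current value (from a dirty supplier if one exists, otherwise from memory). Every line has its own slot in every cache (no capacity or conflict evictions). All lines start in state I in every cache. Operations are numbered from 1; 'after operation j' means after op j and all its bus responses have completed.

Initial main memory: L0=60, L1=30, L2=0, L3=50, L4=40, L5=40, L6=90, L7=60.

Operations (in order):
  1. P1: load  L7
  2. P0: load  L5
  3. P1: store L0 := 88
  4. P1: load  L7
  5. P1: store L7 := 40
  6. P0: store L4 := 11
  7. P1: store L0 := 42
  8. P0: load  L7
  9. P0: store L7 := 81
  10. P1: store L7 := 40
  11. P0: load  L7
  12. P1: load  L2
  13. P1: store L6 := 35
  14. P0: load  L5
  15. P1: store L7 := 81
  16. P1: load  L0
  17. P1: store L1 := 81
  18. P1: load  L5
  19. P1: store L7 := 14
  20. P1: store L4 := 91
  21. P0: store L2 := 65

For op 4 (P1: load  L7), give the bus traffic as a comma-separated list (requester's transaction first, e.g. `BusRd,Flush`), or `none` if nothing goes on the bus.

  op1 P1: load  L7 → I/E on L7; bus BusRd; mem=60
  op2 P0: load  L5 → E/I on L5; bus BusRd; mem=40
  op3 P1: store L0 := 88 → I/M on L0; bus BusRdX; mem=60
  op4 P1: load  L7 → I/E on L7; bus (none); mem=60
  op5 P1: store L7 := 40 → I/M on L7; bus (none); mem=60
  op6 P0: store L4 := 11 → M/I on L4; bus BusRdX; mem=40
  op7 P1: store L0 := 42 → I/M on L0; bus (none); mem=60
  op8 P0: load  L7 → S/O on L7; bus BusRd; mem=60
  op9 P0: store L7 := 81 → M/I on L7; bus BusUpgr Flush; mem=40
  op10 P1: store L7 := 40 → I/M on L7; bus BusRdX Flush; mem=81
  op11 P0: load  L7 → S/O on L7; bus BusRd; mem=81
  op12 P1: load  L2 → I/E on L2; bus BusRd; mem=0
  op13 P1: store L6 := 35 → I/M on L6; bus BusRdX; mem=90
  op14 P0: load  L5 → E/I on L5; bus (none); mem=40
  op15 P1: store L7 := 81 → I/M on L7; bus BusUpgr; mem=81
  op16 P1: load  L0 → I/M on L0; bus (none); mem=60
  op17 P1: store L1 := 81 → I/M on L1; bus BusRdX; mem=30
  op18 P1: load  L5 → S/S on L5; bus BusRd; mem=40
  op19 P1: store L7 := 14 → I/M on L7; bus (none); mem=81
  op20 P1: store L4 := 91 → I/M on L4; bus BusRdX Flush; mem=11
  op21 P0: store L2 := 65 → M/I on L2; bus BusRdX; mem=0

bus = none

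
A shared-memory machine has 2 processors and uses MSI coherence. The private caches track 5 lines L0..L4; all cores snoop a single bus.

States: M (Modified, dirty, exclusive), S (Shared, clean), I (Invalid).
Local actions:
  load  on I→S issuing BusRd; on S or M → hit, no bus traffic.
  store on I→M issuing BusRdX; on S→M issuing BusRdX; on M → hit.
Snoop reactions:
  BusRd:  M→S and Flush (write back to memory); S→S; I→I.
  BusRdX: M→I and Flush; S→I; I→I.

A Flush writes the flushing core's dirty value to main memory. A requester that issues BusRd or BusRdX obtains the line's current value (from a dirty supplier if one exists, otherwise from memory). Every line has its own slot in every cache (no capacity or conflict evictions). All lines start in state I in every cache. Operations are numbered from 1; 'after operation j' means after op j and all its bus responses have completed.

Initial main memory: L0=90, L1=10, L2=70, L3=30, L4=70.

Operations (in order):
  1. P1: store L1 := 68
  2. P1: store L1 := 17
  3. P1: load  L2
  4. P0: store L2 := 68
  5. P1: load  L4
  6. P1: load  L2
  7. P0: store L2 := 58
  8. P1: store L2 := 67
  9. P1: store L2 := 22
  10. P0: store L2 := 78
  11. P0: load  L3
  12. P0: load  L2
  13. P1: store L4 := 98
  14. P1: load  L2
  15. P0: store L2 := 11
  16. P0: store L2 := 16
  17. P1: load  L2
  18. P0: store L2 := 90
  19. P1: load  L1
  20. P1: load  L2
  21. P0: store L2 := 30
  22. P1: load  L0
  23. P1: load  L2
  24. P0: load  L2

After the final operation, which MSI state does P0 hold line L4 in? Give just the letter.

1. P1: store L1 := 68  bus=[BusRdX]  L1: P0=I P1=M  mem[L1]=10
2. P1: store L1 := 17  bus=[-]  L1: P0=I P1=M  mem[L1]=10
3. P1: load  L2  bus=[BusRd]  L2: P0=I P1=S  mem[L2]=70
4. P0: store L2 := 68  bus=[BusRdX]  L2: P0=M P1=I  mem[L2]=70
5. P1: load  L4  bus=[BusRd]  L4: P0=I P1=S  mem[L4]=70
6. P1: load  L2  bus=[BusRd,Flush]  L2: P0=S P1=S  mem[L2]=68
7. P0: store L2 := 58  bus=[BusRdX]  L2: P0=M P1=I  mem[L2]=68
8. P1: store L2 := 67  bus=[BusRdX,Flush]  L2: P0=I P1=M  mem[L2]=58
9. P1: store L2 := 22  bus=[-]  L2: P0=I P1=M  mem[L2]=58
10. P0: store L2 := 78  bus=[BusRdX,Flush]  L2: P0=M P1=I  mem[L2]=22
11. P0: load  L3  bus=[BusRd]  L3: P0=S P1=I  mem[L3]=30
12. P0: load  L2  bus=[-]  L2: P0=M P1=I  mem[L2]=22
13. P1: store L4 := 98  bus=[BusRdX]  L4: P0=I P1=M  mem[L4]=70
14. P1: load  L2  bus=[BusRd,Flush]  L2: P0=S P1=S  mem[L2]=78
15. P0: store L2 := 11  bus=[BusRdX]  L2: P0=M P1=I  mem[L2]=78
16. P0: store L2 := 16  bus=[-]  L2: P0=M P1=I  mem[L2]=78
17. P1: load  L2  bus=[BusRd,Flush]  L2: P0=S P1=S  mem[L2]=16
18. P0: store L2 := 90  bus=[BusRdX]  L2: P0=M P1=I  mem[L2]=16
19. P1: load  L1  bus=[-]  L1: P0=I P1=M  mem[L1]=10
20. P1: load  L2  bus=[BusRd,Flush]  L2: P0=S P1=S  mem[L2]=90
21. P0: store L2 := 30  bus=[BusRdX]  L2: P0=M P1=I  mem[L2]=90
22. P1: load  L0  bus=[BusRd]  L0: P0=I P1=S  mem[L0]=90
23. P1: load  L2  bus=[BusRd,Flush]  L2: P0=S P1=S  mem[L2]=30
24. P0: load  L2  bus=[-]  L2: P0=S P1=S  mem[L2]=30

state = I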